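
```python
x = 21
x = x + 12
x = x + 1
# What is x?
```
Trace:
  x=21
  x=33
  x=34

Final answer: 34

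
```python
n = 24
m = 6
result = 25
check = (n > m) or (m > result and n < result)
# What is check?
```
Trace:
  n=24
  n=24, m=6
  n=24, m=6, result=25
  n=24, m=6, result=25, check=True

Final answer: True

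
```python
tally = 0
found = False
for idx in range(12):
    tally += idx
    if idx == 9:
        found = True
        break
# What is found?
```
Trace:
  tally=0
  tally=0, found=False
  tally=0, found=False, idx=0
  tally=1, found=False, idx=1
  tally=3, found=False, idx=2
  tally=6, found=False, idx=3
  tally=10, found=False, idx=4
  tally=15, found=False, idx=5
  tally=21, found=False, idx=6
  tally=28, found=False, idx=7
  tally=36, found=False, idx=8
  tally=45, found=True, idx=9

Final answer: True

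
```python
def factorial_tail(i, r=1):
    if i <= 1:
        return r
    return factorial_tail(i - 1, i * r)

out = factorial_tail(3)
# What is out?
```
Call trace:
factorial_tail(i=3, r=1)
  factorial_tail(i=2, r=3)
    factorial_tail(i=1, r=6)
    -> return 6
  -> return 6
-> return 6

Final answer: 6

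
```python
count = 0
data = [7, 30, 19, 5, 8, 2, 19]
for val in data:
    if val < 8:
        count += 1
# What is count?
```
Trace:
  count=0
  count=1, val=7
  count=1, val=30
  count=1, val=19
  count=2, val=5
  count=2, val=8
  count=3, val=2
  count=3, val=19

Final answer: 3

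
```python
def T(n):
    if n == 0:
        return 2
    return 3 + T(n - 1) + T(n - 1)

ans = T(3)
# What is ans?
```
Call trace (a repeated sub-call is expanded the first time; later identical calls just restate its return value):
T(n=3)
  T(n=2)
    T(n=1)
      T(n=0)
      -> return 2
      T(n=0)
      -> return 2
    -> return 7
    T(n=1) -> return 7  (same call as traced above)
  -> return 17
  T(n=2) -> return 17  (same call as traced above)
-> return 37

Final answer: 37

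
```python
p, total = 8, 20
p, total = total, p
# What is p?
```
Trace:
  p=8, total=20
  p=20, total=8

Final answer: 20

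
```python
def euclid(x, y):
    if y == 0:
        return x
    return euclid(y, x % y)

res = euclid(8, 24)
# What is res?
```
Call trace:
euclid(x=8, y=24)
  euclid(x=24, y=8)
    euclid(x=8, y=0)
    -> return 8
  -> return 8
-> return 8

Final answer: 8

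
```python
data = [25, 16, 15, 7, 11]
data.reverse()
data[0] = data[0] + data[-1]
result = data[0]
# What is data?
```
Trace:
  data=[25, 16, 15, 7, 11]
  data=[11, 7, 15, 16, 25]
  data=[36, 7, 15, 16, 25]
  data=[36, 7, 15, 16, 25], result=36

Final answer: [36, 7, 15, 16, 25]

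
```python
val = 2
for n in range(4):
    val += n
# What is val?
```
Trace:
  val=2
  val=2, n=0
  val=3, n=1
  val=5, n=2
  val=8, n=3

Final answer: 8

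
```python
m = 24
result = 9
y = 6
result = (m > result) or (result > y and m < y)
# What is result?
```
Trace:
  m=24
  m=24, result=9
  m=24, result=9, y=6
  m=24, result=True, y=6

Final answer: True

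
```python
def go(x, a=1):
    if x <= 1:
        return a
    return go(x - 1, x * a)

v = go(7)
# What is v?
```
Call trace:
go(x=7, a=1)
  go(x=6, a=7)
    go(x=5, a=42)
      go(x=4, a=210)
        go(x=3, a=840)
          go(x=2, a=2520)
            go(x=1, a=5040)
            -> return 5040
          -> return 5040
        -> return 5040
      -> return 5040
    -> return 5040
  -> return 5040
-> return 5040

Final answer: 5040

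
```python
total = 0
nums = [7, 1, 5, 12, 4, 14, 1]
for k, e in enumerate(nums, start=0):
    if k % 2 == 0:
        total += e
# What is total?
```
Trace:
  total=0
  total=7, k=0, e=7
  total=7, k=1, e=1
  total=12, k=2, e=5
  total=12, k=3, e=12
  total=16, k=4, e=4
  total=16, k=5, e=14
  total=17, k=6, e=1

Final answer: 17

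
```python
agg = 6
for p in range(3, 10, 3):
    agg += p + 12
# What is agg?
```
Trace:
  agg=6
  agg=21, p=3
  agg=39, p=6
  agg=60, p=9

Final answer: 60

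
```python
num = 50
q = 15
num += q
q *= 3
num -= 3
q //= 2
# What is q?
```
Trace:
  num=50
  num=50, q=15
  num=65, q=15
  num=65, q=45
  num=62, q=45
  num=62, q=22

Final answer: 22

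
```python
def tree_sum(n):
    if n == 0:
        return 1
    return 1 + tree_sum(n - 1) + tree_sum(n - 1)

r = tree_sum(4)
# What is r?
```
Call trace (a repeated sub-call is expanded the first time; later identical calls just restate its return value):
tree_sum(n=4)
  tree_sum(n=3)
    tree_sum(n=2)
      tree_sum(n=1)
        tree_sum(n=0)
        -> return 1
        tree_sum(n=0)
        -> return 1
      -> return 3
      tree_sum(n=1) -> return 3  (same call as traced above)
    -> return 7
    tree_sum(n=2) -> return 7  (same call as traced above)
  -> return 15
  tree_sum(n=3) -> return 15  (same call as traced above)
-> return 31

Final answer: 31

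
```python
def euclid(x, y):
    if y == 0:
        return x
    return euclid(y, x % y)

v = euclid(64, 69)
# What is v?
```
Call trace:
euclid(x=64, y=69)
  euclid(x=69, y=64)
    euclid(x=64, y=5)
      euclid(x=5, y=4)
        euclid(x=4, y=1)
          euclid(x=1, y=0)
          -> return 1
        -> return 1
      -> return 1
    -> return 1
  -> return 1
-> return 1

Final answer: 1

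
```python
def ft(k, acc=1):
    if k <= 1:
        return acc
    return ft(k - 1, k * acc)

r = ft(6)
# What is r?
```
Call trace:
ft(k=6, acc=1)
  ft(k=5, acc=6)
    ft(k=4, acc=30)
      ft(k=3, acc=120)
        ft(k=2, acc=360)
          ft(k=1, acc=720)
          -> return 720
        -> return 720
      -> return 720
    -> return 720
  -> return 720
-> return 720

Final answer: 720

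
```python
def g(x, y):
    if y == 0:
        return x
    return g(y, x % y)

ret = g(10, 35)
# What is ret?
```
Call trace:
g(x=10, y=35)
  g(x=35, y=10)
    g(x=10, y=5)
      g(x=5, y=0)
      -> return 5
    -> return 5
  -> return 5
-> return 5

Final answer: 5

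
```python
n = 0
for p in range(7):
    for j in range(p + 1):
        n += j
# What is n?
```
Trace:
  n=0
  n=0, p=0, j=0
  n=0, p=1, j=0
  n=1, p=1, j=1
  n=1, p=2, j=0
  n=2, p=2, j=1
  n=4, p=2, j=2
  n=4, p=3, j=0
  n=5, p=3, j=1
  n=7, p=3, j=2
  n=10, p=3, j=3
  n=10, p=4, j=0
  n=11, p=4, j=1
  n=13, p=4, j=2
  n=16, p=4, j=3
  n=20, p=4, j=4
  n=20, p=5, j=0
  n=21, p=5, j=1
  n=23, p=5, j=2
  n=26, p=5, j=3
  n=30, p=5, j=4
  n=35, p=5, j=5
  n=35, p=6, j=0
  n=36, p=6, j=1
  n=38, p=6, j=2
  n=41, p=6, j=3
  n=45, p=6, j=4
  n=50, p=6, j=5
  n=56, p=6, j=6

Final answer: 56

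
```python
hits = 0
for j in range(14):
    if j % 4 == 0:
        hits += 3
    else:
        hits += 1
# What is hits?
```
Trace:
  hits=0
  hits=3, j=0
  hits=4, j=1
  hits=5, j=2
  hits=6, j=3
  hits=9, j=4
  hits=10, j=5
  hits=11, j=6
  hits=12, j=7
  hits=15, j=8
  hits=16, j=9
  hits=17, j=10
  hits=18, j=11
  hits=21, j=12
  hits=22, j=13

Final answer: 22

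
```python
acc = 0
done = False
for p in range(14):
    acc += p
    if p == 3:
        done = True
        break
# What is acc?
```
Trace:
  acc=0
  acc=0, done=False
  acc=0, done=False, p=0
  acc=1, done=False, p=1
  acc=3, done=False, p=2
  acc=6, done=True, p=3

Final answer: 6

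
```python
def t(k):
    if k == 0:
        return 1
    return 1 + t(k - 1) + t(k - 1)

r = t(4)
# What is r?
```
Call trace (a repeated sub-call is expanded the first time; later identical calls just restate its return value):
t(k=4)
  t(k=3)
    t(k=2)
      t(k=1)
        t(k=0)
        -> return 1
        t(k=0)
        -> return 1
      -> return 3
      t(k=1) -> return 3  (same call as traced above)
    -> return 7
    t(k=2) -> return 7  (same call as traced above)
  -> return 15
  t(k=3) -> return 15  (same call as traced above)
-> return 31

Final answer: 31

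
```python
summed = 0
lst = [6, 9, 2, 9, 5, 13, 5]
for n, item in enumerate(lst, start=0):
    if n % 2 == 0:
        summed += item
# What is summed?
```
Trace:
  summed=0
  summed=6, n=0, item=6
  summed=6, n=1, item=9
  summed=8, n=2, item=2
  summed=8, n=3, item=9
  summed=13, n=4, item=5
  summed=13, n=5, item=13
  summed=18, n=6, item=5

Final answer: 18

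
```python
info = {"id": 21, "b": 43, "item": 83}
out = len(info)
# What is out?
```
Trace:
  info={'id': 21, 'b': 43, 'item': 83}
  info={'id': 21, 'b': 43, 'item': 83}, out=3

Final answer: 3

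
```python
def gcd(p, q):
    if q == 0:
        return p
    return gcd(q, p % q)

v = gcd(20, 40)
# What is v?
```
Call trace:
gcd(p=20, q=40)
  gcd(p=40, q=20)
    gcd(p=20, q=0)
    -> return 20
  -> return 20
-> return 20

Final answer: 20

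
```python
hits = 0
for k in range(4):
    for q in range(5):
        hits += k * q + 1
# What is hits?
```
Trace:
  hits=0
  hits=1, k=0, q=0
  hits=2, k=0, q=1
  hits=3, k=0, q=2
  hits=4, k=0, q=3
  hits=5, k=0, q=4
  hits=6, k=1, q=0
  hits=8, k=1, q=1
  hits=11, k=1, q=2
  hits=15, k=1, q=3
  hits=20, k=1, q=4
  hits=21, k=2, q=0
  hits=24, k=2, q=1
  hits=29, k=2, q=2
  hits=36, k=2, q=3
  hits=45, k=2, q=4
  hits=46, k=3, q=0
  hits=50, k=3, q=1
  hits=57, k=3, q=2
  hits=67, k=3, q=3
  hits=80, k=3, q=4

Final answer: 80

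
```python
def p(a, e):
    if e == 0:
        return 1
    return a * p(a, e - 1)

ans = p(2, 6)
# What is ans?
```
Call trace:
p(a=2, e=6)
  p(a=2, e=5)
    p(a=2, e=4)
      p(a=2, e=3)
        p(a=2, e=2)
          p(a=2, e=1)
            p(a=2, e=0)
            -> return 1
          -> return 2
        -> return 4
      -> return 8
    -> return 16
  -> return 32
-> return 64

Final answer: 64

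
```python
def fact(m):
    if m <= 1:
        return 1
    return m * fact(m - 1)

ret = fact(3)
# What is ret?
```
Call trace:
fact(m=3)
  fact(m=2)
    fact(m=1)
    -> return 1
  -> return 2
-> return 6

Final answer: 6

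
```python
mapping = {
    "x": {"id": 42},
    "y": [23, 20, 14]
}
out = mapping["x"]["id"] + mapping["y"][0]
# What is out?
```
Trace:
  mapping={'x': {'id': 42}, 'y': [23, 20, 14]}
  mapping={'x': {'id': 42}, 'y': [23, 20, 14]}, out=65

Final answer: 65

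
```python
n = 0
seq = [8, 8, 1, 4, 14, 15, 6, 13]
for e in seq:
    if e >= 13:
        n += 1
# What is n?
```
Trace:
  n=0
  n=0, e=8
  n=0, e=8
  n=0, e=1
  n=0, e=4
  n=1, e=14
  n=2, e=15
  n=2, e=6
  n=3, e=13

Final answer: 3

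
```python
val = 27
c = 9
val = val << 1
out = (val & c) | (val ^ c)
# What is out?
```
Trace:
  val=27
  val=27, c=9
  val=54, c=9
  val=54, c=9, out=63

Final answer: 63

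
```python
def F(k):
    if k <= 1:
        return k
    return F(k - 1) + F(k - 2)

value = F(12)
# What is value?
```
Call trace (a repeated sub-call is expanded the first time; later identical calls just restate its return value):
F(k=12)
  F(k=11)
    F(k=10)
      F(k=9)
        F(k=8)
          F(k=7)
            F(k=6)
              F(k=5)
                F(k=4)
                  F(k=3)
                    F(k=2)
                      F(k=1)
                      -> return 1
                      F(k=0)
                      -> return 0
                    -> return 1
                    F(k=1)
                    -> return 1
                  -> return 2
                  F(k=2) -> return 1  (same call as traced above)
                -> return 3
                F(k=3) -> return 2  (same call as traced above)
              -> return 5
              F(k=4) -> return 3  (same call as traced above)
            -> return 8
            F(k=5) -> return 5  (same call as traced above)
          -> return 13
          F(k=6) -> return 8  (same call as traced above)
        -> return 21
        F(k=7) -> return 13  (same call as traced above)
      -> return 34
      F(k=8) -> return 21  (same call as traced above)
    -> return 55
    F(k=9) -> return 34  (same call as traced above)
  -> return 89
  F(k=10) -> return 55  (same call as traced above)
-> return 144

Final answer: 144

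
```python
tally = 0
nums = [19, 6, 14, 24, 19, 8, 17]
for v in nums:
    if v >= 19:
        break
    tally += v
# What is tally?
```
Trace:
  tally=0
  tally=0, v=19

Final answer: 0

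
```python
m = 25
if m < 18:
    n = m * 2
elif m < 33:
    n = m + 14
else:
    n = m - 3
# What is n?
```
Trace:
  m=25
  m=25, n=39

Final answer: 39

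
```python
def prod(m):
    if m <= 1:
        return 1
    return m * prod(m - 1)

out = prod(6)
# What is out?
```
Call trace:
prod(m=6)
  prod(m=5)
    prod(m=4)
      prod(m=3)
        prod(m=2)
          prod(m=1)
          -> return 1
        -> return 2
      -> return 6
    -> return 24
  -> return 120
-> return 720

Final answer: 720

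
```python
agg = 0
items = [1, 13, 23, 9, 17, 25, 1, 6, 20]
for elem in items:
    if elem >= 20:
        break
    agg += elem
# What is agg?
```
Trace:
  agg=0
  agg=1, elem=1
  agg=14, elem=13
  agg=14, elem=23

Final answer: 14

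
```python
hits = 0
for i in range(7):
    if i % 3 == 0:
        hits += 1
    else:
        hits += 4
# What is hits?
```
Trace:
  hits=0
  hits=1, i=0
  hits=5, i=1
  hits=9, i=2
  hits=10, i=3
  hits=14, i=4
  hits=18, i=5
  hits=19, i=6

Final answer: 19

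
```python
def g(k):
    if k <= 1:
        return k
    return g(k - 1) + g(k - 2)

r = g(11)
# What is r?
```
Call trace (a repeated sub-call is expanded the first time; later identical calls just restate its return value):
g(k=11)
  g(k=10)
    g(k=9)
      g(k=8)
        g(k=7)
          g(k=6)
            g(k=5)
              g(k=4)
                g(k=3)
                  g(k=2)
                    g(k=1)
                    -> return 1
                    g(k=0)
                    -> return 0
                  -> return 1
                  g(k=1)
                  -> return 1
                -> return 2
                g(k=2) -> return 1  (same call as traced above)
              -> return 3
              g(k=3) -> return 2  (same call as traced above)
            -> return 5
            g(k=4) -> return 3  (same call as traced above)
          -> return 8
          g(k=5) -> return 5  (same call as traced above)
        -> return 13
        g(k=6) -> return 8  (same call as traced above)
      -> return 21
      g(k=7) -> return 13  (same call as traced above)
    -> return 34
    g(k=8) -> return 21  (same call as traced above)
  -> return 55
  g(k=9) -> return 34  (same call as traced above)
-> return 89

Final answer: 89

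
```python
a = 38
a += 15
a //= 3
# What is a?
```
Trace:
  a=38
  a=53
  a=17

Final answer: 17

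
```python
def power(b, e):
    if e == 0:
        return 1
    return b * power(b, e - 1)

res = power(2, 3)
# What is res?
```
Call trace:
power(b=2, e=3)
  power(b=2, e=2)
    power(b=2, e=1)
      power(b=2, e=0)
      -> return 1
    -> return 2
  -> return 4
-> return 8

Final answer: 8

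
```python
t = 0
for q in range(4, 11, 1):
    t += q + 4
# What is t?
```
Trace:
  t=0
  t=8, q=4
  t=17, q=5
  t=27, q=6
  t=38, q=7
  t=50, q=8
  t=63, q=9
  t=77, q=10

Final answer: 77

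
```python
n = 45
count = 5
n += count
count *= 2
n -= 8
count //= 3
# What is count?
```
Trace:
  n=45
  n=45, count=5
  n=50, count=5
  n=50, count=10
  n=42, count=10
  n=42, count=3

Final answer: 3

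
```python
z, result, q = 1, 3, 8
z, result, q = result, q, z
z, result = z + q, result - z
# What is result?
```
Trace:
  z=1, result=3, q=8
  z=3, result=8, q=1
  z=4, result=5, q=1

Final answer: 5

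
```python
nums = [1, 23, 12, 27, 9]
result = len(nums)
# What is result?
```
Trace:
  nums=[1, 23, 12, 27, 9]
  nums=[1, 23, 12, 27, 9], result=5

Final answer: 5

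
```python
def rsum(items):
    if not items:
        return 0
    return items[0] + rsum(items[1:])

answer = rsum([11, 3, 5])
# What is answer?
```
Call trace:
rsum(items=[11, 3, 5])
  rsum(items=[3, 5])
    rsum(items=[5])
      rsum(items=[])
      -> return 0
    -> return 5
  -> return 8
-> return 19

Final answer: 19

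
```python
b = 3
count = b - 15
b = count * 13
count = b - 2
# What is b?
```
Trace:
  b=3
  b=3, count=-12
  b=-156, count=-12
  b=-156, count=-158

Final answer: -156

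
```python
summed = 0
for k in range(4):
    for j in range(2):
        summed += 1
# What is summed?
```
Trace:
  summed=0
  summed=1, k=0, j=0
  summed=2, k=0, j=1
  summed=3, k=1, j=0
  summed=4, k=1, j=1
  summed=5, k=2, j=0
  summed=6, k=2, j=1
  summed=7, k=3, j=0
  summed=8, k=3, j=1

Final answer: 8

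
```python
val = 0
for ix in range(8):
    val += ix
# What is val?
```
Trace:
  val=0
  val=0, ix=0
  val=1, ix=1
  val=3, ix=2
  val=6, ix=3
  val=10, ix=4
  val=15, ix=5
  val=21, ix=6
  val=28, ix=7

Final answer: 28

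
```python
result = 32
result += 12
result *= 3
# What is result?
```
Trace:
  result=32
  result=44
  result=132

Final answer: 132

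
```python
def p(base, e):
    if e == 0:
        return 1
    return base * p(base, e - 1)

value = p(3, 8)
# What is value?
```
Call trace:
p(base=3, e=8)
  p(base=3, e=7)
    p(base=3, e=6)
      p(base=3, e=5)
        p(base=3, e=4)
          p(base=3, e=3)
            p(base=3, e=2)
              p(base=3, e=1)
                p(base=3, e=0)
                -> return 1
              -> return 3
            -> return 9
          -> return 27
        -> return 81
      -> return 243
    -> return 729
  -> return 2187
-> return 6561

Final answer: 6561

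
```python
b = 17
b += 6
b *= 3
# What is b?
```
Trace:
  b=17
  b=23
  b=69

Final answer: 69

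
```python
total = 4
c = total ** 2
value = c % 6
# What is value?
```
Trace:
  total=4
  total=4, c=16
  total=4, c=16, value=4

Final answer: 4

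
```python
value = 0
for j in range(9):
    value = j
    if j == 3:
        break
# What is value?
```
Trace:
  value=0
  value=0, j=0
  value=1, j=1
  value=2, j=2
  value=3, j=3

Final answer: 3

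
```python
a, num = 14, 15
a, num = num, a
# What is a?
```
Trace:
  a=14, num=15
  a=15, num=14

Final answer: 15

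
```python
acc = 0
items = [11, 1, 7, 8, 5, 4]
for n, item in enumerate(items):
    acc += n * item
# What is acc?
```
Trace:
  acc=0
  acc=0, n=0, item=11
  acc=1, n=1, item=1
  acc=15, n=2, item=7
  acc=39, n=3, item=8
  acc=59, n=4, item=5
  acc=79, n=5, item=4

Final answer: 79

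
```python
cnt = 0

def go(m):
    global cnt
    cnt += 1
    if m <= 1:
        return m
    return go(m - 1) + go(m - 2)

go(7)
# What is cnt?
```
Call trace (a repeated sub-call is expanded the first time; later identical calls just restate its return value):
go(m=7)
  go(m=6)
    go(m=5)
      go(m=4)
        go(m=3)
          go(m=2)
            go(m=1)
            -> return 1
            go(m=0)
            -> return 0
          -> return 1
          go(m=1)
          -> return 1
        -> return 2
        go(m=2) -> return 1  (same call as traced above)
      -> return 3
      go(m=3) -> return 2  (same call as traced above)
    -> return 5
    go(m=4) -> return 3  (same call as traced above)
  -> return 8
  go(m=5) -> return 5  (same call as traced above)
-> return 13

cnt is incremented once per call, so count the calls in each subtree. Let C(m) = number of calls made by go(m).
C(0) = C(1) = 1 (base case, no recursion); C(m) = 1 + C(m - 1) + C(m - 2) otherwise.
C(2) = 1 + C(1) + C(0) = 1 + 1 + 1 = 3
C(3) = 1 + C(2) + C(1) = 1 + 3 + 1 = 5
C(4) = 1 + C(3) + C(2) = 1 + 5 + 3 = 9
C(5) = 1 + C(4) + C(3) = 1 + 9 + 5 = 15
C(6) = 1 + C(5) + C(4) = 1 + 15 + 9 = 25
C(7) = 1 + C(6) + C(5) = 1 + 25 + 15 = 41
cnt = C(7) = 41

Final answer: 41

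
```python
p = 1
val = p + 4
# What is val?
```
Trace:
  p=1
  p=1, val=5

Final answer: 5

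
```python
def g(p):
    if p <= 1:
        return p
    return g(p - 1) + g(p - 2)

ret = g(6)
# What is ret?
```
Call trace (a repeated sub-call is expanded the first time; later identical calls just restate its return value):
g(p=6)
  g(p=5)
    g(p=4)
      g(p=3)
        g(p=2)
          g(p=1)
          -> return 1
          g(p=0)
          -> return 0
        -> return 1
        g(p=1)
        -> return 1
      -> return 2
      g(p=2) -> return 1  (same call as traced above)
    -> return 3
    g(p=3) -> return 2  (same call as traced above)
  -> return 5
  g(p=4) -> return 3  (same call as traced above)
-> return 8

Final answer: 8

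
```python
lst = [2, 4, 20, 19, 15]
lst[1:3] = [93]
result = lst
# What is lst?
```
Trace:
  lst=[2, 4, 20, 19, 15]
  lst=[2, 93, 19, 15]
  lst=[2, 93, 19, 15], result=[2, 93, 19, 15]

Final answer: [2, 93, 19, 15]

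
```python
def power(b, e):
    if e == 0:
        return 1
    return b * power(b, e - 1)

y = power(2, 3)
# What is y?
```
Call trace:
power(b=2, e=3)
  power(b=2, e=2)
    power(b=2, e=1)
      power(b=2, e=0)
      -> return 1
    -> return 2
  -> return 4
-> return 8

Final answer: 8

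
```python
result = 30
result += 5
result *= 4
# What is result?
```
Trace:
  result=30
  result=35
  result=140

Final answer: 140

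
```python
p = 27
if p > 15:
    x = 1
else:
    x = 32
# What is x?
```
Trace:
  p=27
  p=27, x=1

Final answer: 1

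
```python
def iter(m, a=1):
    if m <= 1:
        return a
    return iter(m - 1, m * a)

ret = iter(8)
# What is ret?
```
Call trace:
iter(m=8, a=1)
  iter(m=7, a=8)
    iter(m=6, a=56)
      iter(m=5, a=336)
        iter(m=4, a=1680)
          iter(m=3, a=6720)
            iter(m=2, a=20160)
              iter(m=1, a=40320)
              -> return 40320
            -> return 40320
          -> return 40320
        -> return 40320
      -> return 40320
    -> return 40320
  -> return 40320
-> return 40320

Final answer: 40320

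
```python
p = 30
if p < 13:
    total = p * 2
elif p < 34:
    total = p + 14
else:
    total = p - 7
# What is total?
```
Trace:
  p=30
  p=30, total=44

Final answer: 44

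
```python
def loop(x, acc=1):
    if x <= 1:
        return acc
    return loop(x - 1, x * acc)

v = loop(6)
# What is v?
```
Call trace:
loop(x=6, acc=1)
  loop(x=5, acc=6)
    loop(x=4, acc=30)
      loop(x=3, acc=120)
        loop(x=2, acc=360)
          loop(x=1, acc=720)
          -> return 720
        -> return 720
      -> return 720
    -> return 720
  -> return 720
-> return 720

Final answer: 720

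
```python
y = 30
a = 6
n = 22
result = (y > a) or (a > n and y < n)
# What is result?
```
Trace:
  y=30
  y=30, a=6
  y=30, a=6, n=22
  y=30, a=6, n=22, result=True

Final answer: True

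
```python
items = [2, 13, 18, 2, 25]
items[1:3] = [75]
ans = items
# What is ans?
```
Trace:
  items=[2, 13, 18, 2, 25]
  items=[2, 75, 2, 25]
  items=[2, 75, 2, 25], ans=[2, 75, 2, 25]

Final answer: [2, 75, 2, 25]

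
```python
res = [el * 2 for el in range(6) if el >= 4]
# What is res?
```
Trace:
  el=0
  el=1
  el=2
  el=3
  el=4
  el=5
  res=[8, 10]

Final answer: [8, 10]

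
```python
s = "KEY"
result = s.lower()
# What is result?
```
Trace:
  s='KEY'
  s='KEY', result='key'

Final answer: 'key'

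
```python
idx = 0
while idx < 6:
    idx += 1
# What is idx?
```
Trace:
  idx=0
  idx=1
  idx=2
  idx=3
  idx=4
  idx=5
  idx=6

Final answer: 6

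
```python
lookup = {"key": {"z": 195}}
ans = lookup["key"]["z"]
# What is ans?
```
Trace:
  lookup={'key': {'z': 195}}
  lookup={'key': {'z': 195}}, ans=195

Final answer: 195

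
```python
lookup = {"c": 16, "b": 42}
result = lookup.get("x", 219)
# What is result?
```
Trace:
  lookup={'c': 16, 'b': 42}
  lookup={'c': 16, 'b': 42}, result=219

Final answer: 219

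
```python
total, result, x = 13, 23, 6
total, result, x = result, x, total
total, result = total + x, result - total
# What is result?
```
Trace:
  total=13, result=23, x=6
  total=23, result=6, x=13
  total=36, result=-17, x=13

Final answer: -17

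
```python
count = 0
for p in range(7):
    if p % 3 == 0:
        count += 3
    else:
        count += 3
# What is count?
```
Trace:
  count=0
  count=3, p=0
  count=6, p=1
  count=9, p=2
  count=12, p=3
  count=15, p=4
  count=18, p=5
  count=21, p=6

Final answer: 21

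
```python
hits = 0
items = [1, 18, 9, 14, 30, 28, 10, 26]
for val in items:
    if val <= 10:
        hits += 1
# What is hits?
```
Trace:
  hits=0
  hits=1, val=1
  hits=1, val=18
  hits=2, val=9
  hits=2, val=14
  hits=2, val=30
  hits=2, val=28
  hits=3, val=10
  hits=3, val=26

Final answer: 3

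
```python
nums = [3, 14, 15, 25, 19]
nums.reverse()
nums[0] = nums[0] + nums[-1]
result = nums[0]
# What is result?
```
Trace:
  nums=[3, 14, 15, 25, 19]
  nums=[19, 25, 15, 14, 3]
  nums=[22, 25, 15, 14, 3]
  nums=[22, 25, 15, 14, 3], result=22

Final answer: 22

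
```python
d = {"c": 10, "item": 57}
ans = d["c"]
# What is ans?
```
Trace:
  d={'c': 10, 'item': 57}
  d={'c': 10, 'item': 57}, ans=10

Final answer: 10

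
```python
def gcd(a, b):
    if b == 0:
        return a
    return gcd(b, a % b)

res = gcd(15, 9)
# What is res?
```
Call trace:
gcd(a=15, b=9)
  gcd(a=9, b=6)
    gcd(a=6, b=3)
      gcd(a=3, b=0)
      -> return 3
    -> return 3
  -> return 3
-> return 3

Final answer: 3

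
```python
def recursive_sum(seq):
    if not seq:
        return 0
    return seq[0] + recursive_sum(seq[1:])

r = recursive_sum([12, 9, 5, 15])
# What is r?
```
Call trace:
recursive_sum(seq=[12, 9, 5, 15])
  recursive_sum(seq=[9, 5, 15])
    recursive_sum(seq=[5, 15])
      recursive_sum(seq=[15])
        recursive_sum(seq=[])
        -> return 0
      -> return 15
    -> return 20
  -> return 29
-> return 41

Final answer: 41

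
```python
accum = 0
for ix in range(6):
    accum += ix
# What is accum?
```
Trace:
  accum=0
  accum=0, ix=0
  accum=1, ix=1
  accum=3, ix=2
  accum=6, ix=3
  accum=10, ix=4
  accum=15, ix=5

Final answer: 15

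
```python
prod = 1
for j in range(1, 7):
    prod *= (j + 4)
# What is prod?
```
Trace:
  prod=1
  prod=5, j=1
  prod=30, j=2
  prod=210, j=3
  prod=1680, j=4
  prod=15120, j=5
  prod=151200, j=6

Final answer: 151200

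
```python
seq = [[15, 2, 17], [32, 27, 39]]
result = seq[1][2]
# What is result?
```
Trace:
  seq=[[15, 2, 17], [32, 27, 39]]
  seq=[[15, 2, 17], [32, 27, 39]], result=39

Final answer: 39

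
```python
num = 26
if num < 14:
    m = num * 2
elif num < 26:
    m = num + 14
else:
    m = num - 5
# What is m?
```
Trace:
  num=26
  num=26, m=21

Final answer: 21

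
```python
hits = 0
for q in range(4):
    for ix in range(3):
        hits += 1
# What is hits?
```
Trace:
  hits=0
  hits=1, q=0, ix=0
  hits=2, q=0, ix=1
  hits=3, q=0, ix=2
  hits=4, q=1, ix=0
  hits=5, q=1, ix=1
  hits=6, q=1, ix=2
  hits=7, q=2, ix=0
  hits=8, q=2, ix=1
  hits=9, q=2, ix=2
  hits=10, q=3, ix=0
  hits=11, q=3, ix=1
  hits=12, q=3, ix=2

Final answer: 12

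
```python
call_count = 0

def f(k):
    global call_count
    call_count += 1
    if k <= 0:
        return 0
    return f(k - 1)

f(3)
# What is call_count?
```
Call trace:
f(k=3)
  f(k=2)
    f(k=1)
      f(k=0)
      -> return 0
    -> return 0
  -> return 0
-> return 0

call_count is incremented once per call. f is entered once for each k = 3, 2, 1, 0 (the k <= 0 call returns without recursing), i.e. 3 + 1 calls.
call_count = 4

Final answer: 4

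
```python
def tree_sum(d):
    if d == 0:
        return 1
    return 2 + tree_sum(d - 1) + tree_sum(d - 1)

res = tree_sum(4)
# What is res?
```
Call trace (a repeated sub-call is expanded the first time; later identical calls just restate its return value):
tree_sum(d=4)
  tree_sum(d=3)
    tree_sum(d=2)
      tree_sum(d=1)
        tree_sum(d=0)
        -> return 1
        tree_sum(d=0)
        -> return 1
      -> return 4
      tree_sum(d=1) -> return 4  (same call as traced above)
    -> return 10
    tree_sum(d=2) -> return 10  (same call as traced above)
  -> return 22
  tree_sum(d=3) -> return 22  (same call as traced above)
-> return 46

Final answer: 46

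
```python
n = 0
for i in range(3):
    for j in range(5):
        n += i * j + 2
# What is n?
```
Trace:
  n=0
  n=2, i=0, j=0
  n=4, i=0, j=1
  n=6, i=0, j=2
  n=8, i=0, j=3
  n=10, i=0, j=4
  n=12, i=1, j=0
  n=15, i=1, j=1
  n=19, i=1, j=2
  n=24, i=1, j=3
  n=30, i=1, j=4
  n=32, i=2, j=0
  n=36, i=2, j=1
  n=42, i=2, j=2
  n=50, i=2, j=3
  n=60, i=2, j=4

Final answer: 60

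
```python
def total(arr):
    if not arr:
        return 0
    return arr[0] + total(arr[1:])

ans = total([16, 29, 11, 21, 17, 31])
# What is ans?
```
Call trace:
total(arr=[16, 29, 11, 21, 17, 31])
  total(arr=[29, 11, 21, 17, 31])
    total(arr=[11, 21, 17, 31])
      total(arr=[21, 17, 31])
        total(arr=[17, 31])
          total(arr=[31])
            total(arr=[])
            -> return 0
          -> return 31
        -> return 48
      -> return 69
    -> return 80
  -> return 109
-> return 125

Final answer: 125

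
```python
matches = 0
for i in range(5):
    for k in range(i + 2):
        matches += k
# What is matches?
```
Trace:
  matches=0
  matches=0, i=0, k=0
  matches=1, i=0, k=1
  matches=1, i=1, k=0
  matches=2, i=1, k=1
  matches=4, i=1, k=2
  matches=4, i=2, k=0
  matches=5, i=2, k=1
  matches=7, i=2, k=2
  matches=10, i=2, k=3
  matches=10, i=3, k=0
  matches=11, i=3, k=1
  matches=13, i=3, k=2
  matches=16, i=3, k=3
  matches=20, i=3, k=4
  matches=20, i=4, k=0
  matches=21, i=4, k=1
  matches=23, i=4, k=2
  matches=26, i=4, k=3
  matches=30, i=4, k=4
  matches=35, i=4, k=5

Final answer: 35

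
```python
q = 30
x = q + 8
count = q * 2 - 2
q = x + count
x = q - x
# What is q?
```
Trace:
  q=30
  q=30, x=38
  q=30, x=38, count=58
  q=96, x=38, count=58
  q=96, x=58, count=58

Final answer: 96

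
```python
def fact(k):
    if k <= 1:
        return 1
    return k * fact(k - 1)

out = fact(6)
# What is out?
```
Call trace:
fact(k=6)
  fact(k=5)
    fact(k=4)
      fact(k=3)
        fact(k=2)
          fact(k=1)
          -> return 1
        -> return 2
      -> return 6
    -> return 24
  -> return 120
-> return 720

Final answer: 720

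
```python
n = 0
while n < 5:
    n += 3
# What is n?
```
Trace:
  n=0
  n=3
  n=6

Final answer: 6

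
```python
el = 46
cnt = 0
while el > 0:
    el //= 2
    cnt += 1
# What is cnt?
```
Trace:
  el=46
  el=46, cnt=0
  el=23, cnt=1
  el=11, cnt=2
  el=5, cnt=3
  el=2, cnt=4
  el=1, cnt=5
  el=0, cnt=6

Final answer: 6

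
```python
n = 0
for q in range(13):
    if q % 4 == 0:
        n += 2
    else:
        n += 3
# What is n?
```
Trace:
  n=0
  n=2, q=0
  n=5, q=1
  n=8, q=2
  n=11, q=3
  n=13, q=4
  n=16, q=5
  n=19, q=6
  n=22, q=7
  n=24, q=8
  n=27, q=9
  n=30, q=10
  n=33, q=11
  n=35, q=12

Final answer: 35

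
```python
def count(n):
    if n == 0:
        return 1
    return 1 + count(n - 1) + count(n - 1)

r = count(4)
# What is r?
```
Call trace (a repeated sub-call is expanded the first time; later identical calls just restate its return value):
count(n=4)
  count(n=3)
    count(n=2)
      count(n=1)
        count(n=0)
        -> return 1
        count(n=0)
        -> return 1
      -> return 3
      count(n=1) -> return 3  (same call as traced above)
    -> return 7
    count(n=2) -> return 7  (same call as traced above)
  -> return 15
  count(n=3) -> return 15  (same call as traced above)
-> return 31

Final answer: 31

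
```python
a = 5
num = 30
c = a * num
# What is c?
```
Trace:
  a=5
  a=5, num=30
  a=5, num=30, c=150

Final answer: 150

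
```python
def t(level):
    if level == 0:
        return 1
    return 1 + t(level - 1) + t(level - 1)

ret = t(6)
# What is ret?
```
Call trace (a repeated sub-call is expanded the first time; later identical calls just restate its return value):
t(level=6)
  t(level=5)
    t(level=4)
      t(level=3)
        t(level=2)
          t(level=1)
            t(level=0)
            -> return 1
            t(level=0)
            -> return 1
          -> return 3
          t(level=1) -> return 3  (same call as traced above)
        -> return 7
        t(level=2) -> return 7  (same call as traced above)
      -> return 15
      t(level=3) -> return 15  (same call as traced above)
    -> return 31
    t(level=4) -> return 31  (same call as traced above)
  -> return 63
  t(level=5) -> return 63  (same call as traced above)
-> return 127

Final answer: 127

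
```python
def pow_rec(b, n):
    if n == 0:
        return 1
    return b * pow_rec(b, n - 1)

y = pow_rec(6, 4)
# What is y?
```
Call trace:
pow_rec(b=6, n=4)
  pow_rec(b=6, n=3)
    pow_rec(b=6, n=2)
      pow_rec(b=6, n=1)
        pow_rec(b=6, n=0)
        -> return 1
      -> return 6
    -> return 36
  -> return 216
-> return 1296

Final answer: 1296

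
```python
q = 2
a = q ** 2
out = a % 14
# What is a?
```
Trace:
  q=2
  q=2, a=4
  q=2, a=4, out=4

Final answer: 4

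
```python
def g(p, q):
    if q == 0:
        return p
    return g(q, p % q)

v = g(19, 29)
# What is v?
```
Call trace:
g(p=19, q=29)
  g(p=29, q=19)
    g(p=19, q=10)
      g(p=10, q=9)
        g(p=9, q=1)
          g(p=1, q=0)
          -> return 1
        -> return 1
      -> return 1
    -> return 1
  -> return 1
-> return 1

Final answer: 1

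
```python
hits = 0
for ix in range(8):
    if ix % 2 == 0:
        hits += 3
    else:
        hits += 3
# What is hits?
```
Trace:
  hits=0
  hits=3, ix=0
  hits=6, ix=1
  hits=9, ix=2
  hits=12, ix=3
  hits=15, ix=4
  hits=18, ix=5
  hits=21, ix=6
  hits=24, ix=7

Final answer: 24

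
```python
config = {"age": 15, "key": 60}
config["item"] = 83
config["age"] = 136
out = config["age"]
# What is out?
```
Trace:
  config={'age': 15, 'key': 60}
  config={'age': 15, 'key': 60, 'item': 83}
  config={'age': 136, 'key': 60, 'item': 83}
  config={'age': 136, 'key': 60, 'item': 83}, out=136

Final answer: 136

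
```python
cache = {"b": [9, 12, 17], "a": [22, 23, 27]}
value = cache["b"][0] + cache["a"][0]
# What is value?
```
Trace:
  cache={'b': [9, 12, 17], 'a': [22, 23, 27]}
  cache={'b': [9, 12, 17], 'a': [22, 23, 27]}, value=31

Final answer: 31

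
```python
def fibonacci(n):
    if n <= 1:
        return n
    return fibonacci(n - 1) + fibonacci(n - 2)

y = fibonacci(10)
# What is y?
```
Call trace (a repeated sub-call is expanded the first time; later identical calls just restate its return value):
fibonacci(n=10)
  fibonacci(n=9)
    fibonacci(n=8)
      fibonacci(n=7)
        fibonacci(n=6)
          fibonacci(n=5)
            fibonacci(n=4)
              fibonacci(n=3)
                fibonacci(n=2)
                  fibonacci(n=1)
                  -> return 1
                  fibonacci(n=0)
                  -> return 0
                -> return 1
                fibonacci(n=1)
                -> return 1
              -> return 2
              fibonacci(n=2) -> return 1  (same call as traced above)
            -> return 3
            fibonacci(n=3) -> return 2  (same call as traced above)
          -> return 5
          fibonacci(n=4) -> return 3  (same call as traced above)
        -> return 8
        fibonacci(n=5) -> return 5  (same call as traced above)
      -> return 13
      fibonacci(n=6) -> return 8  (same call as traced above)
    -> return 21
    fibonacci(n=7) -> return 13  (same call as traced above)
  -> return 34
  fibonacci(n=8) -> return 21  (same call as traced above)
-> return 55

Final answer: 55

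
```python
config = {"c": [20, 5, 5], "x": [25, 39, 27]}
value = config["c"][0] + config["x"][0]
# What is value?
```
Trace:
  config={'c': [20, 5, 5], 'x': [25, 39, 27]}
  config={'c': [20, 5, 5], 'x': [25, 39, 27]}, value=45

Final answer: 45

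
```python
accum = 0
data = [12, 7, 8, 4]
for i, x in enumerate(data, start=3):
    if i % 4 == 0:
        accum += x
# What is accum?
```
Trace:
  accum=0
  accum=0, i=3, x=12
  accum=7, i=4, x=7
  accum=7, i=5, x=8
  accum=7, i=6, x=4

Final answer: 7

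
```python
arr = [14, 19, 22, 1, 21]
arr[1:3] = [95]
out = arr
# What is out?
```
Trace:
  arr=[14, 19, 22, 1, 21]
  arr=[14, 95, 1, 21]
  arr=[14, 95, 1, 21], out=[14, 95, 1, 21]

Final answer: [14, 95, 1, 21]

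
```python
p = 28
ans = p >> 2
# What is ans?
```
Trace:
  p=28
  p=28, ans=7

Final answer: 7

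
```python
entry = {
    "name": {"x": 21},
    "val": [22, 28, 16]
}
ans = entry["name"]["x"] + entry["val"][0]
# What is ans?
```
Trace:
  entry={'name': {'x': 21}, 'val': [22, 28, 16]}
  entry={'name': {'x': 21}, 'val': [22, 28, 16]}, ans=43

Final answer: 43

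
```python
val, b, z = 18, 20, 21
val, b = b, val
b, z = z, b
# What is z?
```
Trace:
  val=18, b=20, z=21
  val=20, b=18, z=21
  val=20, b=21, z=18

Final answer: 18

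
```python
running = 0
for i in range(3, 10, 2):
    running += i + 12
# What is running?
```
Trace:
  running=0
  running=15, i=3
  running=32, i=5
  running=51, i=7
  running=72, i=9

Final answer: 72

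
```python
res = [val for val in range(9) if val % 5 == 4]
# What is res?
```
Trace:
  val=0
  val=1
  val=2
  val=3
  val=4
  val=5
  val=6
  val=7
  val=8
  res=[4]

Final answer: [4]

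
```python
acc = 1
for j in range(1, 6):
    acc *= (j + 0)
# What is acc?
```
Trace:
  acc=1
  acc=1, j=1
  acc=2, j=2
  acc=6, j=3
  acc=24, j=4
  acc=120, j=5

Final answer: 120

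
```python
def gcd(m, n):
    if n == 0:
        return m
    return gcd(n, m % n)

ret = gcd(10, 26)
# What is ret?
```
Call trace:
gcd(m=10, n=26)
  gcd(m=26, n=10)
    gcd(m=10, n=6)
      gcd(m=6, n=4)
        gcd(m=4, n=2)
          gcd(m=2, n=0)
          -> return 2
        -> return 2
      -> return 2
    -> return 2
  -> return 2
-> return 2

Final answer: 2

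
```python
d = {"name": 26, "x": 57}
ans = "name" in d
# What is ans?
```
Trace:
  d={'name': 26, 'x': 57}
  d={'name': 26, 'x': 57}, ans=True

Final answer: True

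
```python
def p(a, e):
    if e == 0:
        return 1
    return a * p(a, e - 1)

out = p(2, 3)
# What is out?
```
Call trace:
p(a=2, e=3)
  p(a=2, e=2)
    p(a=2, e=1)
      p(a=2, e=0)
      -> return 1
    -> return 2
  -> return 4
-> return 8

Final answer: 8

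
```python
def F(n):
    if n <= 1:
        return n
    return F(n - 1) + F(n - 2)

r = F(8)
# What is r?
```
Call trace (a repeated sub-call is expanded the first time; later identical calls just restate its return value):
F(n=8)
  F(n=7)
    F(n=6)
      F(n=5)
        F(n=4)
          F(n=3)
            F(n=2)
              F(n=1)
              -> return 1
              F(n=0)
              -> return 0
            -> return 1
            F(n=1)
            -> return 1
          -> return 2
          F(n=2) -> return 1  (same call as traced above)
        -> return 3
        F(n=3) -> return 2  (same call as traced above)
      -> return 5
      F(n=4) -> return 3  (same call as traced above)
    -> return 8
    F(n=5) -> return 5  (same call as traced above)
  -> return 13
  F(n=6) -> return 8  (same call as traced above)
-> return 21

Final answer: 21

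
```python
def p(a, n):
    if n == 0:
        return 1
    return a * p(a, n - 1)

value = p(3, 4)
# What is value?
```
Call trace:
p(a=3, n=4)
  p(a=3, n=3)
    p(a=3, n=2)
      p(a=3, n=1)
        p(a=3, n=0)
        -> return 1
      -> return 3
    -> return 9
  -> return 27
-> return 81

Final answer: 81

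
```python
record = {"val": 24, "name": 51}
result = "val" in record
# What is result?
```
Trace:
  record={'val': 24, 'name': 51}
  record={'val': 24, 'name': 51}, result=True

Final answer: True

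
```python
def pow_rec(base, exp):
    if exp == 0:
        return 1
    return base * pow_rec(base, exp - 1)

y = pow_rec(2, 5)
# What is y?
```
Call trace:
pow_rec(base=2, exp=5)
  pow_rec(base=2, exp=4)
    pow_rec(base=2, exp=3)
      pow_rec(base=2, exp=2)
        pow_rec(base=2, exp=1)
          pow_rec(base=2, exp=0)
          -> return 1
        -> return 2
      -> return 4
    -> return 8
  -> return 16
-> return 32

Final answer: 32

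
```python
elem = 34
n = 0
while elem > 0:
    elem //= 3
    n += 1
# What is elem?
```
Trace:
  elem=34
  elem=34, n=0
  elem=11, n=1
  elem=3, n=2
  elem=1, n=3
  elem=0, n=4

Final answer: 0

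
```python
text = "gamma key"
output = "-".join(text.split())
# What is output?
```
Trace:
  text='gamma key'
  text='gamma key', output='gamma-key'

Final answer: 'gamma-key'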